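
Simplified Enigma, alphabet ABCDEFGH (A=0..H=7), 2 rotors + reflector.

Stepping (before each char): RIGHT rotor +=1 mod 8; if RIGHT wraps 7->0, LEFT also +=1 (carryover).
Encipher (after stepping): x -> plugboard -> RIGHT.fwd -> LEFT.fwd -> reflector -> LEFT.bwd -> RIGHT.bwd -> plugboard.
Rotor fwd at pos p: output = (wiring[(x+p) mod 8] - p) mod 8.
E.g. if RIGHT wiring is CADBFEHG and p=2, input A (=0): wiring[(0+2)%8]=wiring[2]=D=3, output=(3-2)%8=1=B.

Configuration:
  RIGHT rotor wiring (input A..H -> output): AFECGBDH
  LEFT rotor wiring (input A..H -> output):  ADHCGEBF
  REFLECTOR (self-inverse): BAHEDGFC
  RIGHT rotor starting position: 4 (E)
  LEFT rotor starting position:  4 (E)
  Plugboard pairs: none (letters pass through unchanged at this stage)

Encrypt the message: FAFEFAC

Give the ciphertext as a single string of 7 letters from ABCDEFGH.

Answer: CGGCHDE

Derivation:
Char 1 ('F'): step: R->5, L=4; F->plug->F->R->H->L->G->refl->F->L'->C->R'->C->plug->C
Char 2 ('A'): step: R->6, L=4; A->plug->A->R->F->L->H->refl->C->L'->A->R'->G->plug->G
Char 3 ('F'): step: R->7, L=4; F->plug->F->R->H->L->G->refl->F->L'->C->R'->G->plug->G
Char 4 ('E'): step: R->0, L->5 (L advanced); E->plug->E->R->G->L->F->refl->G->L'->E->R'->C->plug->C
Char 5 ('F'): step: R->1, L=5; F->plug->F->R->C->L->A->refl->B->L'->H->R'->H->plug->H
Char 6 ('A'): step: R->2, L=5; A->plug->A->R->C->L->A->refl->B->L'->H->R'->D->plug->D
Char 7 ('C'): step: R->3, L=5; C->plug->C->R->G->L->F->refl->G->L'->E->R'->E->plug->E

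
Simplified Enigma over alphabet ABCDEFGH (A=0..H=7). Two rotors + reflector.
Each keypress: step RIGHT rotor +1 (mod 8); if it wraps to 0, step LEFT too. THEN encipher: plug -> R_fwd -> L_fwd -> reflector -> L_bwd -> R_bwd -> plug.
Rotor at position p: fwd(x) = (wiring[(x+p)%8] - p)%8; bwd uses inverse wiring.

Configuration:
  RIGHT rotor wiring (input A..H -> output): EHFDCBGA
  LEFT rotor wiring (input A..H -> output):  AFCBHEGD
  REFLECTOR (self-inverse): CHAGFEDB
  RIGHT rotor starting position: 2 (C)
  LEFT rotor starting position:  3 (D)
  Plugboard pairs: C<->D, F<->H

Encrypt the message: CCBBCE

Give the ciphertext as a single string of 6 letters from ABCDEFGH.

Char 1 ('C'): step: R->3, L=3; C->plug->D->R->D->L->D->refl->G->L'->A->R'->A->plug->A
Char 2 ('C'): step: R->4, L=3; C->plug->D->R->E->L->A->refl->C->L'->G->R'->A->plug->A
Char 3 ('B'): step: R->5, L=3; B->plug->B->R->B->L->E->refl->F->L'->F->R'->H->plug->F
Char 4 ('B'): step: R->6, L=3; B->plug->B->R->C->L->B->refl->H->L'->H->R'->E->plug->E
Char 5 ('C'): step: R->7, L=3; C->plug->D->R->G->L->C->refl->A->L'->E->R'->E->plug->E
Char 6 ('E'): step: R->0, L->4 (L advanced); E->plug->E->R->C->L->C->refl->A->L'->B->R'->F->plug->H

Answer: AAFEEH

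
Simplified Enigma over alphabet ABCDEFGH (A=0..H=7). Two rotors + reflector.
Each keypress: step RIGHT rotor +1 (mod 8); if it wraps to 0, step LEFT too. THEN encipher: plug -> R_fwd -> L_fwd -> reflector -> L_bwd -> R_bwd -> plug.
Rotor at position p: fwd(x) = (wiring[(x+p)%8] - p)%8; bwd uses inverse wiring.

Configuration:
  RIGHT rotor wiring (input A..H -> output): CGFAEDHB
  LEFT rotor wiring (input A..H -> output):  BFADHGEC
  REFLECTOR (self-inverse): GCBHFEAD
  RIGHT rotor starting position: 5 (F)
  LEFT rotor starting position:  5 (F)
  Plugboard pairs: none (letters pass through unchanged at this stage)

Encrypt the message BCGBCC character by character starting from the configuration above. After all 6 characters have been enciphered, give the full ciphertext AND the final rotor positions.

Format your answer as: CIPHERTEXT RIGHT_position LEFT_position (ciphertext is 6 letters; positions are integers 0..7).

Answer: FHDFAF 3 6

Derivation:
Char 1 ('B'): step: R->6, L=5; B->plug->B->R->D->L->E->refl->F->L'->C->R'->F->plug->F
Char 2 ('C'): step: R->7, L=5; C->plug->C->R->H->L->C->refl->B->L'->A->R'->H->plug->H
Char 3 ('G'): step: R->0, L->6 (L advanced); G->plug->G->R->H->L->A->refl->G->L'->A->R'->D->plug->D
Char 4 ('B'): step: R->1, L=6; B->plug->B->R->E->L->C->refl->B->L'->G->R'->F->plug->F
Char 5 ('C'): step: R->2, L=6; C->plug->C->R->C->L->D->refl->H->L'->D->R'->A->plug->A
Char 6 ('C'): step: R->3, L=6; C->plug->C->R->A->L->G->refl->A->L'->H->R'->F->plug->F
Final: ciphertext=FHDFAF, RIGHT=3, LEFT=6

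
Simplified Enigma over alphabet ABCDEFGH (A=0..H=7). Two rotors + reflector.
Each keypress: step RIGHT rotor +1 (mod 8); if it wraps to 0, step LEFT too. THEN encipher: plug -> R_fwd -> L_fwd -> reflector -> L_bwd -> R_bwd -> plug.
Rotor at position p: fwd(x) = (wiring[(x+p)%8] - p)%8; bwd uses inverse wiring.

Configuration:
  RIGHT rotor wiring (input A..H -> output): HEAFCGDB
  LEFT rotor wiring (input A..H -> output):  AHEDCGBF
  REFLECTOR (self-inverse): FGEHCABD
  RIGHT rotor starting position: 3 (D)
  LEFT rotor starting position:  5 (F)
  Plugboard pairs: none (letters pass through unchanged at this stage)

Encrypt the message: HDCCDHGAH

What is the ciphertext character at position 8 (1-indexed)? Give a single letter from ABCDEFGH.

Char 1 ('H'): step: R->4, L=5; H->plug->H->R->B->L->E->refl->C->L'->E->R'->G->plug->G
Char 2 ('D'): step: R->5, L=5; D->plug->D->R->C->L->A->refl->F->L'->H->R'->E->plug->E
Char 3 ('C'): step: R->6, L=5; C->plug->C->R->B->L->E->refl->C->L'->E->R'->G->plug->G
Char 4 ('C'): step: R->7, L=5; C->plug->C->R->F->L->H->refl->D->L'->D->R'->F->plug->F
Char 5 ('D'): step: R->0, L->6 (L advanced); D->plug->D->R->F->L->F->refl->A->L'->H->R'->A->plug->A
Char 6 ('H'): step: R->1, L=6; H->plug->H->R->G->L->E->refl->C->L'->C->R'->F->plug->F
Char 7 ('G'): step: R->2, L=6; G->plug->G->R->F->L->F->refl->A->L'->H->R'->F->plug->F
Char 8 ('A'): step: R->3, L=6; A->plug->A->R->C->L->C->refl->E->L'->G->R'->E->plug->E

E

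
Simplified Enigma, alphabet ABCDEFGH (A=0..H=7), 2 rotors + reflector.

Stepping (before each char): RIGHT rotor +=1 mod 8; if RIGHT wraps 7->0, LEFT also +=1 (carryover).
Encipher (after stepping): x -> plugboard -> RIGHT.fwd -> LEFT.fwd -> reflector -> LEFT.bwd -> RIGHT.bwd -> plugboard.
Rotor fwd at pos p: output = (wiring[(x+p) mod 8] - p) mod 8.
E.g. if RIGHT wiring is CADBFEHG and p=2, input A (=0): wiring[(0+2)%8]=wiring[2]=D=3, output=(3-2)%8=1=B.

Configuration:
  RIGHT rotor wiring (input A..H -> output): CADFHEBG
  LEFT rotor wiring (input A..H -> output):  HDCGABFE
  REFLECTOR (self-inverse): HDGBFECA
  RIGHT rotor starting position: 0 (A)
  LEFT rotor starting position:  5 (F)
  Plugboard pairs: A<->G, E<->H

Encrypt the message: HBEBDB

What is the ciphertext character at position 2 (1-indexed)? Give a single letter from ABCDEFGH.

Char 1 ('H'): step: R->1, L=5; H->plug->E->R->D->L->C->refl->G->L'->E->R'->C->plug->C
Char 2 ('B'): step: R->2, L=5; B->plug->B->R->D->L->C->refl->G->L'->E->R'->F->plug->F

F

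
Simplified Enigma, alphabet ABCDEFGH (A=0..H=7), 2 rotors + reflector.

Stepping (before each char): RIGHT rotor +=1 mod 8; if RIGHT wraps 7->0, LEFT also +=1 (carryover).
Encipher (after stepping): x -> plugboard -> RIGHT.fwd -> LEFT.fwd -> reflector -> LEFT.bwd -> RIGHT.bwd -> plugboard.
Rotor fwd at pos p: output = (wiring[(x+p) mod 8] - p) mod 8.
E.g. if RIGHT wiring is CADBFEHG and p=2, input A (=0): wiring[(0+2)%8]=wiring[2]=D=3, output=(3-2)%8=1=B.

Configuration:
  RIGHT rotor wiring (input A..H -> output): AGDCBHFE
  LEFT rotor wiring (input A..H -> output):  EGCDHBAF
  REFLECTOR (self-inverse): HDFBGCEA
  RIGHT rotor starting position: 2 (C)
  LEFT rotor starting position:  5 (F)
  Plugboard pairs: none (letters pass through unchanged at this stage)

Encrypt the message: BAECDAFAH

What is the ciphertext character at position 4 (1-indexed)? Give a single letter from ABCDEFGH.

Char 1 ('B'): step: R->3, L=5; B->plug->B->R->G->L->G->refl->E->L'->A->R'->H->plug->H
Char 2 ('A'): step: R->4, L=5; A->plug->A->R->F->L->F->refl->C->L'->H->R'->G->plug->G
Char 3 ('E'): step: R->5, L=5; E->plug->E->R->B->L->D->refl->B->L'->E->R'->H->plug->H
Char 4 ('C'): step: R->6, L=5; C->plug->C->R->C->L->A->refl->H->L'->D->R'->G->plug->G

G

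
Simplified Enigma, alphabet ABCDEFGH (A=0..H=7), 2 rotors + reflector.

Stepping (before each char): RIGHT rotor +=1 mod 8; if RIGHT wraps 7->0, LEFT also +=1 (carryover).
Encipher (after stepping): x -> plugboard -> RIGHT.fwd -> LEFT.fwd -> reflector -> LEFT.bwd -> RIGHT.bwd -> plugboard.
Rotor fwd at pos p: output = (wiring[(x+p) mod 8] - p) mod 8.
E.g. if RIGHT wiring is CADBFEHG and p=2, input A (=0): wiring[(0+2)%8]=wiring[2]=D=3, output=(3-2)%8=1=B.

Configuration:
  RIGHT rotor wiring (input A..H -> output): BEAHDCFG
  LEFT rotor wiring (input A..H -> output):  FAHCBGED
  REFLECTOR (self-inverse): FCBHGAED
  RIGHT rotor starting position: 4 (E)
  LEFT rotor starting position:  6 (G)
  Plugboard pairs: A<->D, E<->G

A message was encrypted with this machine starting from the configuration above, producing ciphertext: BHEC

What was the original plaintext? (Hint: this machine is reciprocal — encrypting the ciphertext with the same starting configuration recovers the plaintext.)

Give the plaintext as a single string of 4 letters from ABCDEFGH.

Answer: DCFD

Derivation:
Char 1 ('B'): step: R->5, L=6; B->plug->B->R->A->L->G->refl->E->L'->F->R'->A->plug->D
Char 2 ('H'): step: R->6, L=6; H->plug->H->R->E->L->B->refl->C->L'->D->R'->C->plug->C
Char 3 ('E'): step: R->7, L=6; E->plug->G->R->D->L->C->refl->B->L'->E->R'->F->plug->F
Char 4 ('C'): step: R->0, L->7 (L advanced); C->plug->C->R->A->L->E->refl->G->L'->B->R'->A->plug->D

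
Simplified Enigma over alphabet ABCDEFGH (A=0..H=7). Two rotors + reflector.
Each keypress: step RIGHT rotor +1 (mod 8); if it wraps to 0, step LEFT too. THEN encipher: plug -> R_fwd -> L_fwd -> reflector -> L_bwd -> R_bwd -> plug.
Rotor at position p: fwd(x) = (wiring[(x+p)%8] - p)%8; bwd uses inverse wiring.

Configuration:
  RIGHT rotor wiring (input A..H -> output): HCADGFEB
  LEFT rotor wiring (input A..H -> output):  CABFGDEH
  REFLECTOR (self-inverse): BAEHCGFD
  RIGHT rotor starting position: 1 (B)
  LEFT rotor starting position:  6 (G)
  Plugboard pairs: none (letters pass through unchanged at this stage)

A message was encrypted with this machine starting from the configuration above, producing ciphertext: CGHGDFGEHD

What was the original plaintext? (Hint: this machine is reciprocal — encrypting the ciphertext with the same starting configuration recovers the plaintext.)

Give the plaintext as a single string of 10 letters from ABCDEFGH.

Char 1 ('C'): step: R->2, L=6; C->plug->C->R->E->L->D->refl->H->L'->F->R'->G->plug->G
Char 2 ('G'): step: R->3, L=6; G->plug->G->R->H->L->F->refl->G->L'->A->R'->A->plug->A
Char 3 ('H'): step: R->4, L=6; H->plug->H->R->H->L->F->refl->G->L'->A->R'->C->plug->C
Char 4 ('G'): step: R->5, L=6; G->plug->G->R->G->L->A->refl->B->L'->B->R'->H->plug->H
Char 5 ('D'): step: R->6, L=6; D->plug->D->R->E->L->D->refl->H->L'->F->R'->F->plug->F
Char 6 ('F'): step: R->7, L=6; F->plug->F->R->H->L->F->refl->G->L'->A->R'->B->plug->B
Char 7 ('G'): step: R->0, L->7 (L advanced); G->plug->G->R->E->L->G->refl->F->L'->H->R'->A->plug->A
Char 8 ('E'): step: R->1, L=7; E->plug->E->R->E->L->G->refl->F->L'->H->R'->B->plug->B
Char 9 ('H'): step: R->2, L=7; H->plug->H->R->A->L->A->refl->B->L'->C->R'->E->plug->E
Char 10 ('D'): step: R->3, L=7; D->plug->D->R->B->L->D->refl->H->L'->F->R'->H->plug->H

Answer: GACHFBABEH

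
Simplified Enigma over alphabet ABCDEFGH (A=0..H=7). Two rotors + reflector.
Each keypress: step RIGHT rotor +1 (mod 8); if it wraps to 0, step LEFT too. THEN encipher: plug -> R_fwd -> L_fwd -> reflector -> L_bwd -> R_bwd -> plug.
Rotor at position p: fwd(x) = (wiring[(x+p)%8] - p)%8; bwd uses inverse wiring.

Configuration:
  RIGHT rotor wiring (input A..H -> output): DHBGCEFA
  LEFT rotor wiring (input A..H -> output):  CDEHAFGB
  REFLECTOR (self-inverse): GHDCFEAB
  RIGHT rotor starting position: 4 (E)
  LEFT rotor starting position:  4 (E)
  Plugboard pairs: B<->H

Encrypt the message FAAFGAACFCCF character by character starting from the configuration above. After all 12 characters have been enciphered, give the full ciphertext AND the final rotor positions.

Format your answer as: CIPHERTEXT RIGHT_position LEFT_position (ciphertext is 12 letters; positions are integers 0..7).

Answer: DHGBAFDGHDHB 0 6

Derivation:
Char 1 ('F'): step: R->5, L=4; F->plug->F->R->E->L->G->refl->A->L'->G->R'->D->plug->D
Char 2 ('A'): step: R->6, L=4; A->plug->A->R->H->L->D->refl->C->L'->C->R'->B->plug->H
Char 3 ('A'): step: R->7, L=4; A->plug->A->R->B->L->B->refl->H->L'->F->R'->G->plug->G
Char 4 ('F'): step: R->0, L->5 (L advanced); F->plug->F->R->E->L->G->refl->A->L'->A->R'->H->plug->B
Char 5 ('G'): step: R->1, L=5; G->plug->G->R->H->L->D->refl->C->L'->G->R'->A->plug->A
Char 6 ('A'): step: R->2, L=5; A->plug->A->R->H->L->D->refl->C->L'->G->R'->F->plug->F
Char 7 ('A'): step: R->3, L=5; A->plug->A->R->D->L->F->refl->E->L'->C->R'->D->plug->D
Char 8 ('C'): step: R->4, L=5; C->plug->C->R->B->L->B->refl->H->L'->F->R'->G->plug->G
Char 9 ('F'): step: R->5, L=5; F->plug->F->R->E->L->G->refl->A->L'->A->R'->B->plug->H
Char 10 ('C'): step: R->6, L=5; C->plug->C->R->F->L->H->refl->B->L'->B->R'->D->plug->D
Char 11 ('C'): step: R->7, L=5; C->plug->C->R->A->L->A->refl->G->L'->E->R'->B->plug->H
Char 12 ('F'): step: R->0, L->6 (L advanced); F->plug->F->R->E->L->G->refl->A->L'->A->R'->H->plug->B
Final: ciphertext=DHGBAFDGHDHB, RIGHT=0, LEFT=6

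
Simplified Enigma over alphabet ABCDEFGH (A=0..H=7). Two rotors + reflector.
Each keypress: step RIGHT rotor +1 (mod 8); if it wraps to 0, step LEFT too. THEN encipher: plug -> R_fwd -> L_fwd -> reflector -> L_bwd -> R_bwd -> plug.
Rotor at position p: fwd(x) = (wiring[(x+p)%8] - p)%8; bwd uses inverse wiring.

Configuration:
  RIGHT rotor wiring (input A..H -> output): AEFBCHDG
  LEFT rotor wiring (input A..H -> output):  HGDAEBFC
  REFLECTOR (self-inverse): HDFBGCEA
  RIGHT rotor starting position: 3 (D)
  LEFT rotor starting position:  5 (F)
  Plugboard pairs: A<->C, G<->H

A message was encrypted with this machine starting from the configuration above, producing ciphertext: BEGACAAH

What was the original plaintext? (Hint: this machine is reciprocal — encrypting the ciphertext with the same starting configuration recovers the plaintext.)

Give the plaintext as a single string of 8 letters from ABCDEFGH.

Answer: DAEHHCCC

Derivation:
Char 1 ('B'): step: R->4, L=5; B->plug->B->R->D->L->C->refl->F->L'->C->R'->D->plug->D
Char 2 ('E'): step: R->5, L=5; E->plug->E->R->H->L->H->refl->A->L'->B->R'->C->plug->A
Char 3 ('G'): step: R->6, L=5; G->plug->H->R->B->L->A->refl->H->L'->H->R'->E->plug->E
Char 4 ('A'): step: R->7, L=5; A->plug->C->R->F->L->G->refl->E->L'->A->R'->G->plug->H
Char 5 ('C'): step: R->0, L->6 (L advanced); C->plug->A->R->A->L->H->refl->A->L'->D->R'->G->plug->H
Char 6 ('A'): step: R->1, L=6; A->plug->C->R->A->L->H->refl->A->L'->D->R'->A->plug->C
Char 7 ('A'): step: R->2, L=6; A->plug->C->R->A->L->H->refl->A->L'->D->R'->A->plug->C
Char 8 ('H'): step: R->3, L=6; H->plug->G->R->B->L->E->refl->G->L'->G->R'->A->plug->C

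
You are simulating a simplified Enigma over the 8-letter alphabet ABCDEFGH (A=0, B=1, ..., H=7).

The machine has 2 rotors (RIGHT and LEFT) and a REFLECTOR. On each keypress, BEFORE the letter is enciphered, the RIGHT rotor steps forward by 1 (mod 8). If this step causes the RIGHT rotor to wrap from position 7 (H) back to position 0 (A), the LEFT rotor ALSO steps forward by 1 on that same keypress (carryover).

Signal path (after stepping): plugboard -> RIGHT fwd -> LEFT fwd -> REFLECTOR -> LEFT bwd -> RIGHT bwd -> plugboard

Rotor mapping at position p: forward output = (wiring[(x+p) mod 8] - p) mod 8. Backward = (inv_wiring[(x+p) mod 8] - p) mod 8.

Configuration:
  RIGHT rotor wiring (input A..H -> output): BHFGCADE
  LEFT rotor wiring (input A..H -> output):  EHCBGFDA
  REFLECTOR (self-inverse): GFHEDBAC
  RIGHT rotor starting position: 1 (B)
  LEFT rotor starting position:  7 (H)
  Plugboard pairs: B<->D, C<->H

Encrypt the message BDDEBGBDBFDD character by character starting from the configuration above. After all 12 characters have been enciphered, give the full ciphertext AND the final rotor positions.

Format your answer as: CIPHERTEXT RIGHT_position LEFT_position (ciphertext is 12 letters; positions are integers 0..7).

Answer: FAEDFHFEHBHF 5 0

Derivation:
Char 1 ('B'): step: R->2, L=7; B->plug->D->R->G->L->G->refl->A->L'->C->R'->F->plug->F
Char 2 ('D'): step: R->3, L=7; D->plug->B->R->H->L->E->refl->D->L'->D->R'->A->plug->A
Char 3 ('D'): step: R->4, L=7; D->plug->B->R->E->L->C->refl->H->L'->F->R'->E->plug->E
Char 4 ('E'): step: R->5, L=7; E->plug->E->R->C->L->A->refl->G->L'->G->R'->B->plug->D
Char 5 ('B'): step: R->6, L=7; B->plug->D->R->B->L->F->refl->B->L'->A->R'->F->plug->F
Char 6 ('G'): step: R->7, L=7; G->plug->G->R->B->L->F->refl->B->L'->A->R'->C->plug->H
Char 7 ('B'): step: R->0, L->0 (L advanced); B->plug->D->R->G->L->D->refl->E->L'->A->R'->F->plug->F
Char 8 ('D'): step: R->1, L=0; D->plug->B->R->E->L->G->refl->A->L'->H->R'->E->plug->E
Char 9 ('B'): step: R->2, L=0; B->plug->D->R->G->L->D->refl->E->L'->A->R'->C->plug->H
Char 10 ('F'): step: R->3, L=0; F->plug->F->R->G->L->D->refl->E->L'->A->R'->D->plug->B
Char 11 ('D'): step: R->4, L=0; D->plug->B->R->E->L->G->refl->A->L'->H->R'->C->plug->H
Char 12 ('D'): step: R->5, L=0; D->plug->B->R->G->L->D->refl->E->L'->A->R'->F->plug->F
Final: ciphertext=FAEDFHFEHBHF, RIGHT=5, LEFT=0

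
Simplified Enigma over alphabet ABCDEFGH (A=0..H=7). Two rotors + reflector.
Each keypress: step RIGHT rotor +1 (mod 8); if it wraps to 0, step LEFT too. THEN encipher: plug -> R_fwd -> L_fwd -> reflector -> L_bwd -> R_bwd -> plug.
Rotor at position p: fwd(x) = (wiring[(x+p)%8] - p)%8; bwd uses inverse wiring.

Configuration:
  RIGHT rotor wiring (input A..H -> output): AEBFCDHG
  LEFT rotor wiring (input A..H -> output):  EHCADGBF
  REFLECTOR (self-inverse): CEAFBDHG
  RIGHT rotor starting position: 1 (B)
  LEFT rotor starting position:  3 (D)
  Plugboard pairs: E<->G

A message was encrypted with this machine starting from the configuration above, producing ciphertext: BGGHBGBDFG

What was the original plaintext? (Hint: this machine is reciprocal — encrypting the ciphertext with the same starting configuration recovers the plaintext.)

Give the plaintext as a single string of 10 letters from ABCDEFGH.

Answer: ABHACCCCDB

Derivation:
Char 1 ('B'): step: R->2, L=3; B->plug->B->R->D->L->G->refl->H->L'->H->R'->A->plug->A
Char 2 ('G'): step: R->3, L=3; G->plug->E->R->D->L->G->refl->H->L'->H->R'->B->plug->B
Char 3 ('G'): step: R->4, L=3; G->plug->E->R->E->L->C->refl->A->L'->B->R'->H->plug->H
Char 4 ('H'): step: R->5, L=3; H->plug->H->R->F->L->B->refl->E->L'->G->R'->A->plug->A
Char 5 ('B'): step: R->6, L=3; B->plug->B->R->A->L->F->refl->D->L'->C->R'->C->plug->C
Char 6 ('G'): step: R->7, L=3; G->plug->E->R->G->L->E->refl->B->L'->F->R'->C->plug->C
Char 7 ('B'): step: R->0, L->4 (L advanced); B->plug->B->R->E->L->A->refl->C->L'->B->R'->C->plug->C
Char 8 ('D'): step: R->1, L=4; D->plug->D->R->B->L->C->refl->A->L'->E->R'->C->plug->C
Char 9 ('F'): step: R->2, L=4; F->plug->F->R->E->L->A->refl->C->L'->B->R'->D->plug->D
Char 10 ('G'): step: R->3, L=4; G->plug->E->R->D->L->B->refl->E->L'->H->R'->B->plug->B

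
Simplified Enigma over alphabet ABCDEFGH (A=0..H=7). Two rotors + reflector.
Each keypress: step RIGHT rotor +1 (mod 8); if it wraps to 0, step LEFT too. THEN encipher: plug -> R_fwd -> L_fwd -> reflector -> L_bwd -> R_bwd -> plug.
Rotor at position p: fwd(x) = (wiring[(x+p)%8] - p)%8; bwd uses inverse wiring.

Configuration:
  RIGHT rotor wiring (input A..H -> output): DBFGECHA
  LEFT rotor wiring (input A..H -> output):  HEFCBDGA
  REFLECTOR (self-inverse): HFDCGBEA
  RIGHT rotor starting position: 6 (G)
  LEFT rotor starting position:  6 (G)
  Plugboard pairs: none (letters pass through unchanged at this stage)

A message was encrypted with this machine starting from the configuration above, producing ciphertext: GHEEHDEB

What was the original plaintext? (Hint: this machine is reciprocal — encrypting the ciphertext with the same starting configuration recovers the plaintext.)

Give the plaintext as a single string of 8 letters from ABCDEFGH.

Answer: FFGBFFAF

Derivation:
Char 1 ('G'): step: R->7, L=6; G->plug->G->R->D->L->G->refl->E->L'->F->R'->F->plug->F
Char 2 ('H'): step: R->0, L->7 (L advanced); H->plug->H->R->A->L->B->refl->F->L'->C->R'->F->plug->F
Char 3 ('E'): step: R->1, L=7; E->plug->E->R->B->L->A->refl->H->L'->H->R'->G->plug->G
Char 4 ('E'): step: R->2, L=7; E->plug->E->R->F->L->C->refl->D->L'->E->R'->B->plug->B
Char 5 ('H'): step: R->3, L=7; H->plug->H->R->C->L->F->refl->B->L'->A->R'->F->plug->F
Char 6 ('D'): step: R->4, L=7; D->plug->D->R->E->L->D->refl->C->L'->F->R'->F->plug->F
Char 7 ('E'): step: R->5, L=7; E->plug->E->R->E->L->D->refl->C->L'->F->R'->A->plug->A
Char 8 ('B'): step: R->6, L=7; B->plug->B->R->C->L->F->refl->B->L'->A->R'->F->plug->F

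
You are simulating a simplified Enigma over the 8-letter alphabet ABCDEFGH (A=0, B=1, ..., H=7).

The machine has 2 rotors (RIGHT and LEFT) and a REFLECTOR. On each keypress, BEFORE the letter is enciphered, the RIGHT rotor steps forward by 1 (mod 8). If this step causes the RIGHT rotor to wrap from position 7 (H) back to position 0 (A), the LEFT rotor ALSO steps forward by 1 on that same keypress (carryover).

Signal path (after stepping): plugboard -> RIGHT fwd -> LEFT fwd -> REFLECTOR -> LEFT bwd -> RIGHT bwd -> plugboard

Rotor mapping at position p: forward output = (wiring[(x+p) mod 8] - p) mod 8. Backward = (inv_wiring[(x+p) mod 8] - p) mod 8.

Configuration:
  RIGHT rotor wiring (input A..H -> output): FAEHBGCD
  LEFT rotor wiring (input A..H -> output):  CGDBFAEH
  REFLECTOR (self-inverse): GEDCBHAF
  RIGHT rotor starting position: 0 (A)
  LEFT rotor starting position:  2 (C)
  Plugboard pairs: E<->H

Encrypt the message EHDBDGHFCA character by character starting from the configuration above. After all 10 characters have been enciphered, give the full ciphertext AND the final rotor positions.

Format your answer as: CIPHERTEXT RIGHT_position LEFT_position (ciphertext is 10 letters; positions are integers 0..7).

Answer: GCHFFHGHFB 2 3

Derivation:
Char 1 ('E'): step: R->1, L=2; E->plug->H->R->E->L->C->refl->D->L'->C->R'->G->plug->G
Char 2 ('H'): step: R->2, L=2; H->plug->E->R->A->L->B->refl->E->L'->H->R'->C->plug->C
Char 3 ('D'): step: R->3, L=2; D->plug->D->R->H->L->E->refl->B->L'->A->R'->E->plug->H
Char 4 ('B'): step: R->4, L=2; B->plug->B->R->C->L->D->refl->C->L'->E->R'->F->plug->F
Char 5 ('D'): step: R->5, L=2; D->plug->D->R->A->L->B->refl->E->L'->H->R'->F->plug->F
Char 6 ('G'): step: R->6, L=2; G->plug->G->R->D->L->G->refl->A->L'->G->R'->E->plug->H
Char 7 ('H'): step: R->7, L=2; H->plug->E->R->A->L->B->refl->E->L'->H->R'->G->plug->G
Char 8 ('F'): step: R->0, L->3 (L advanced); F->plug->F->R->G->L->D->refl->C->L'->B->R'->E->plug->H
Char 9 ('C'): step: R->1, L=3; C->plug->C->R->G->L->D->refl->C->L'->B->R'->F->plug->F
Char 10 ('A'): step: R->2, L=3; A->plug->A->R->C->L->F->refl->H->L'->F->R'->B->plug->B
Final: ciphertext=GCHFFHGHFB, RIGHT=2, LEFT=3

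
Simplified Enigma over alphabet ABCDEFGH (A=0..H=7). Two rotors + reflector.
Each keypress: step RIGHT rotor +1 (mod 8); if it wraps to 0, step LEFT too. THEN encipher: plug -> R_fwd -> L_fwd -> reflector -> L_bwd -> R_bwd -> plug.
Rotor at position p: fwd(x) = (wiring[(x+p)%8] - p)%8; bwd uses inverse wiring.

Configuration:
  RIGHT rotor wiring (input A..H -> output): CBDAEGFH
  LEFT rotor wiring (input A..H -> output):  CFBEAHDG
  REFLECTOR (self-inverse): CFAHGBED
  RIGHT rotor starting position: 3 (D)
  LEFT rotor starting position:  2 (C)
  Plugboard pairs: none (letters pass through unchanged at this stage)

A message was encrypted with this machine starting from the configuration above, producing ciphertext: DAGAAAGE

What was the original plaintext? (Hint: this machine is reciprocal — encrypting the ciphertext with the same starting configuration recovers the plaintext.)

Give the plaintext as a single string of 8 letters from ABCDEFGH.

Answer: HFBGHHAA

Derivation:
Char 1 ('D'): step: R->4, L=2; D->plug->D->R->D->L->F->refl->B->L'->E->R'->H->plug->H
Char 2 ('A'): step: R->5, L=2; A->plug->A->R->B->L->C->refl->A->L'->G->R'->F->plug->F
Char 3 ('G'): step: R->6, L=2; G->plug->G->R->G->L->A->refl->C->L'->B->R'->B->plug->B
Char 4 ('A'): step: R->7, L=2; A->plug->A->R->A->L->H->refl->D->L'->H->R'->G->plug->G
Char 5 ('A'): step: R->0, L->3 (L advanced); A->plug->A->R->C->L->E->refl->G->L'->H->R'->H->plug->H
Char 6 ('A'): step: R->1, L=3; A->plug->A->R->A->L->B->refl->F->L'->B->R'->H->plug->H
Char 7 ('G'): step: R->2, L=3; G->plug->G->R->A->L->B->refl->F->L'->B->R'->A->plug->A
Char 8 ('E'): step: R->3, L=3; E->plug->E->R->E->L->D->refl->H->L'->F->R'->A->plug->A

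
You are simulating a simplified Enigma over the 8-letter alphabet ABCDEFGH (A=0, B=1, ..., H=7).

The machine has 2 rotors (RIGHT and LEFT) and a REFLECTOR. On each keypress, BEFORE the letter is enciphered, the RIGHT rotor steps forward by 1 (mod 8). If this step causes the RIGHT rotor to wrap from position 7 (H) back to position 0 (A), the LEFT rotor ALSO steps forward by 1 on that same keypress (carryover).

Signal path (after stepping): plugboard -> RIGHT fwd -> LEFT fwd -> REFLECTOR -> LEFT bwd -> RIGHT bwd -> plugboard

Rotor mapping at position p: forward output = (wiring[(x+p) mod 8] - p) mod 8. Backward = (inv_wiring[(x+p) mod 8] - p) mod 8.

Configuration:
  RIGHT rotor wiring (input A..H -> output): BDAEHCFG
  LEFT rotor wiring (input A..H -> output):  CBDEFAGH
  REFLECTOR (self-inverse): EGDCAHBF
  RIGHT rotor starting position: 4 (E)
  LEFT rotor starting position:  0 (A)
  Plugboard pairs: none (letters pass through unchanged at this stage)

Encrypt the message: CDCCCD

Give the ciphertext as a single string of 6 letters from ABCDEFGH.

Char 1 ('C'): step: R->5, L=0; C->plug->C->R->B->L->B->refl->G->L'->G->R'->E->plug->E
Char 2 ('D'): step: R->6, L=0; D->plug->D->R->F->L->A->refl->E->L'->D->R'->C->plug->C
Char 3 ('C'): step: R->7, L=0; C->plug->C->R->E->L->F->refl->H->L'->H->R'->A->plug->A
Char 4 ('C'): step: R->0, L->1 (L advanced); C->plug->C->R->A->L->A->refl->E->L'->D->R'->B->plug->B
Char 5 ('C'): step: R->1, L=1; C->plug->C->R->D->L->E->refl->A->L'->A->R'->H->plug->H
Char 6 ('D'): step: R->2, L=1; D->plug->D->R->A->L->A->refl->E->L'->D->R'->E->plug->E

Answer: ECABHE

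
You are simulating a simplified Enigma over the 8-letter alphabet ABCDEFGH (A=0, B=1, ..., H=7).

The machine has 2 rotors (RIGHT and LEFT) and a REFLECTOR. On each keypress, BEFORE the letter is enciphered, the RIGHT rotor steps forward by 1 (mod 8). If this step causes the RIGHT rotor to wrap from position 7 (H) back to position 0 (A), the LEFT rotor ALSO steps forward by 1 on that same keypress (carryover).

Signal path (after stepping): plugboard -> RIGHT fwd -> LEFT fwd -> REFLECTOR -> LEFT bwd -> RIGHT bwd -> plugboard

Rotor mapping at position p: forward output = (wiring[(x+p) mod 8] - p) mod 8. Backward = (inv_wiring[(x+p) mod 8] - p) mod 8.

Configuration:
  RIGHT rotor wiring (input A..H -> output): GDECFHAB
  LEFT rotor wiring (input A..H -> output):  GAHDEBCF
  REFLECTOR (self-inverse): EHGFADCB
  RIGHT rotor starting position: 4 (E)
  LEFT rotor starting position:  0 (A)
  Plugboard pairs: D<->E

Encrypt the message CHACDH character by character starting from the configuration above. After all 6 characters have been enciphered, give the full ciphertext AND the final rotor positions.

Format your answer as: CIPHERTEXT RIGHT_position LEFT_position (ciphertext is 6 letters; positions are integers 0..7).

Char 1 ('C'): step: R->5, L=0; C->plug->C->R->E->L->E->refl->A->L'->B->R'->D->plug->E
Char 2 ('H'): step: R->6, L=0; H->plug->H->R->B->L->A->refl->E->L'->E->R'->F->plug->F
Char 3 ('A'): step: R->7, L=0; A->plug->A->R->C->L->H->refl->B->L'->F->R'->D->plug->E
Char 4 ('C'): step: R->0, L->1 (L advanced); C->plug->C->R->E->L->A->refl->E->L'->G->R'->A->plug->A
Char 5 ('D'): step: R->1, L=1; D->plug->E->R->G->L->E->refl->A->L'->E->R'->D->plug->E
Char 6 ('H'): step: R->2, L=1; H->plug->H->R->B->L->G->refl->C->L'->C->R'->A->plug->A
Final: ciphertext=EFEAEA, RIGHT=2, LEFT=1

Answer: EFEAEA 2 1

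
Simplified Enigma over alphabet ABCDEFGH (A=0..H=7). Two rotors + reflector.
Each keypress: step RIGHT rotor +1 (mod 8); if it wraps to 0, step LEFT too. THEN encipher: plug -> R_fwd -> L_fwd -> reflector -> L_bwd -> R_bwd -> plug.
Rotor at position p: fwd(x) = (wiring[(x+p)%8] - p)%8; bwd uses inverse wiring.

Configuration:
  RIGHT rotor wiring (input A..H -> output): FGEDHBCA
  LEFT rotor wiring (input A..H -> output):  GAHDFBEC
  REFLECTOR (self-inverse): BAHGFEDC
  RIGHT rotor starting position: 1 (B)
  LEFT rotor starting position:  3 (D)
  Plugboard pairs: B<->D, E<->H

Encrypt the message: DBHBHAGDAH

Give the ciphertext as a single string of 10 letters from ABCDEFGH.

Answer: ECBCCHEBHE

Derivation:
Char 1 ('D'): step: R->2, L=3; D->plug->B->R->B->L->C->refl->H->L'->E->R'->H->plug->E
Char 2 ('B'): step: R->3, L=3; B->plug->D->R->H->L->E->refl->F->L'->G->R'->C->plug->C
Char 3 ('H'): step: R->4, L=3; H->plug->E->R->B->L->C->refl->H->L'->E->R'->D->plug->B
Char 4 ('B'): step: R->5, L=3; B->plug->D->R->A->L->A->refl->B->L'->D->R'->C->plug->C
Char 5 ('H'): step: R->6, L=3; H->plug->E->R->G->L->F->refl->E->L'->H->R'->C->plug->C
Char 6 ('A'): step: R->7, L=3; A->plug->A->R->B->L->C->refl->H->L'->E->R'->E->plug->H
Char 7 ('G'): step: R->0, L->4 (L advanced); G->plug->G->R->C->L->A->refl->B->L'->A->R'->H->plug->E
Char 8 ('D'): step: R->1, L=4; D->plug->B->R->D->L->G->refl->D->L'->G->R'->D->plug->B
Char 9 ('A'): step: R->2, L=4; A->plug->A->R->C->L->A->refl->B->L'->A->R'->E->plug->H
Char 10 ('H'): step: R->3, L=4; H->plug->E->R->F->L->E->refl->F->L'->B->R'->H->plug->E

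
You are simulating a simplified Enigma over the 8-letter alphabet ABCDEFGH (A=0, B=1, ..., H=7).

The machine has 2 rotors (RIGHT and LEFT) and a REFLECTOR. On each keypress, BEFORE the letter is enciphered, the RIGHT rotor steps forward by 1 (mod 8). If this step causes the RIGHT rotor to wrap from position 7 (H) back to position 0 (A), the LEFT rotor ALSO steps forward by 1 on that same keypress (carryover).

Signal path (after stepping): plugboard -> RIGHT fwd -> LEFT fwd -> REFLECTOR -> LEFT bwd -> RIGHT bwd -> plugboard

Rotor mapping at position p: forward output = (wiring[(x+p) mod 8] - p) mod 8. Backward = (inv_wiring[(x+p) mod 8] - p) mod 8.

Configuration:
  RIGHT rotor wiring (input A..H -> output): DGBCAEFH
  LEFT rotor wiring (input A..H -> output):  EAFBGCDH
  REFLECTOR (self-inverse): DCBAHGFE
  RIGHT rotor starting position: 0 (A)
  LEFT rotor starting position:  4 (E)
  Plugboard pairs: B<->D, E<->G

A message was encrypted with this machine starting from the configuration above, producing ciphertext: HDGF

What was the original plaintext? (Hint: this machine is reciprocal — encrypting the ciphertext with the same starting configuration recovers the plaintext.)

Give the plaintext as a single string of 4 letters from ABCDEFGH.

Char 1 ('H'): step: R->1, L=4; H->plug->H->R->C->L->H->refl->E->L'->F->R'->A->plug->A
Char 2 ('D'): step: R->2, L=4; D->plug->B->R->A->L->C->refl->B->L'->G->R'->C->plug->C
Char 3 ('G'): step: R->3, L=4; G->plug->E->R->E->L->A->refl->D->L'->D->R'->G->plug->E
Char 4 ('F'): step: R->4, L=4; F->plug->F->R->C->L->H->refl->E->L'->F->R'->G->plug->E

Answer: ACEE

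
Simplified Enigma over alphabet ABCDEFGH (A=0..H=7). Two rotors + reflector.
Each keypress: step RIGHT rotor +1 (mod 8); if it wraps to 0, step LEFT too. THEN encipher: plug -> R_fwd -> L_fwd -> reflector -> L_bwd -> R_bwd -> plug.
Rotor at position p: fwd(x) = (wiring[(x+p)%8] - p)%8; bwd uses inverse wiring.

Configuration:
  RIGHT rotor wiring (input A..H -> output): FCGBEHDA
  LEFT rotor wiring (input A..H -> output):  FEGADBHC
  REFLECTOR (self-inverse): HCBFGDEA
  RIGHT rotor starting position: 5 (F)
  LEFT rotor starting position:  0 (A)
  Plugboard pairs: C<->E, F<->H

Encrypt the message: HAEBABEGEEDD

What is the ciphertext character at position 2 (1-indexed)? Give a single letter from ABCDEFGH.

Char 1 ('H'): step: R->6, L=0; H->plug->F->R->D->L->A->refl->H->L'->G->R'->G->plug->G
Char 2 ('A'): step: R->7, L=0; A->plug->A->R->B->L->E->refl->G->L'->C->R'->E->plug->C

C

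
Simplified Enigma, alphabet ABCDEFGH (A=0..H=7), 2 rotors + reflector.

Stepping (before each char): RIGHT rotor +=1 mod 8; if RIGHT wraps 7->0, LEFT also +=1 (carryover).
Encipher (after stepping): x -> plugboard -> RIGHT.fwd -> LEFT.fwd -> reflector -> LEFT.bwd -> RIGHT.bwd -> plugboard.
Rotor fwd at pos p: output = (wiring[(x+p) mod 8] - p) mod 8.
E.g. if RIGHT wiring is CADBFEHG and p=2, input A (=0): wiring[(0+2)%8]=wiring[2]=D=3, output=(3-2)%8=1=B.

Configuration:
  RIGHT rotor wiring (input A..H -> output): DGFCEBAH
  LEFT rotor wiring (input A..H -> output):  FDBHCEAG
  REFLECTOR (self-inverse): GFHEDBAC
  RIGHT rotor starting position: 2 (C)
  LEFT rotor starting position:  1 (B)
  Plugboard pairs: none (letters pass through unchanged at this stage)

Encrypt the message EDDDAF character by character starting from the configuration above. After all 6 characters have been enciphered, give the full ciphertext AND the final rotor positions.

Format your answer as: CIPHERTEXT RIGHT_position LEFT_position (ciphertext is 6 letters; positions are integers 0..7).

Char 1 ('E'): step: R->3, L=1; E->plug->E->R->E->L->D->refl->E->L'->H->R'->A->plug->A
Char 2 ('D'): step: R->4, L=1; D->plug->D->R->D->L->B->refl->F->L'->G->R'->H->plug->H
Char 3 ('D'): step: R->5, L=1; D->plug->D->R->G->L->F->refl->B->L'->D->R'->B->plug->B
Char 4 ('D'): step: R->6, L=1; D->plug->D->R->A->L->C->refl->H->L'->F->R'->C->plug->C
Char 5 ('A'): step: R->7, L=1; A->plug->A->R->A->L->C->refl->H->L'->F->R'->F->plug->F
Char 6 ('F'): step: R->0, L->2 (L advanced); F->plug->F->R->B->L->F->refl->B->L'->H->R'->H->plug->H
Final: ciphertext=AHBCFH, RIGHT=0, LEFT=2

Answer: AHBCFH 0 2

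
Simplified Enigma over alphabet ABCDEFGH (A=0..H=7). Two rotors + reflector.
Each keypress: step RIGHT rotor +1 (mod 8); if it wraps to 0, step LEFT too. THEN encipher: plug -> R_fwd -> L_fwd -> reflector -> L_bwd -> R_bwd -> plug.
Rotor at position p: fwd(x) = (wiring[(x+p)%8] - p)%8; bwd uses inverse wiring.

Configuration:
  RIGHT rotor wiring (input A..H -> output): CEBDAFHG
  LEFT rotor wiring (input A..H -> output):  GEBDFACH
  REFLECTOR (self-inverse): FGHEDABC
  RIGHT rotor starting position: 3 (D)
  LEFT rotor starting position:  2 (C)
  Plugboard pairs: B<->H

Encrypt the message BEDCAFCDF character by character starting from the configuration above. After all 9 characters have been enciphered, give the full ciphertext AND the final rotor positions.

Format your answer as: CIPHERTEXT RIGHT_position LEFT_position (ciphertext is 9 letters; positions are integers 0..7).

Answer: FAGEEDAHD 4 3

Derivation:
Char 1 ('B'): step: R->4, L=2; B->plug->H->R->H->L->C->refl->H->L'->A->R'->F->plug->F
Char 2 ('E'): step: R->5, L=2; E->plug->E->R->H->L->C->refl->H->L'->A->R'->A->plug->A
Char 3 ('D'): step: R->6, L=2; D->plug->D->R->G->L->E->refl->D->L'->C->R'->G->plug->G
Char 4 ('C'): step: R->7, L=2; C->plug->C->R->F->L->F->refl->A->L'->E->R'->E->plug->E
Char 5 ('A'): step: R->0, L->3 (L advanced); A->plug->A->R->C->L->F->refl->A->L'->A->R'->E->plug->E
Char 6 ('F'): step: R->1, L=3; F->plug->F->R->G->L->B->refl->G->L'->H->R'->D->plug->D
Char 7 ('C'): step: R->2, L=3; C->plug->C->R->G->L->B->refl->G->L'->H->R'->A->plug->A
Char 8 ('D'): step: R->3, L=3; D->plug->D->R->E->L->E->refl->D->L'->F->R'->B->plug->H
Char 9 ('F'): step: R->4, L=3; F->plug->F->R->A->L->A->refl->F->L'->C->R'->D->plug->D
Final: ciphertext=FAGEEDAHD, RIGHT=4, LEFT=3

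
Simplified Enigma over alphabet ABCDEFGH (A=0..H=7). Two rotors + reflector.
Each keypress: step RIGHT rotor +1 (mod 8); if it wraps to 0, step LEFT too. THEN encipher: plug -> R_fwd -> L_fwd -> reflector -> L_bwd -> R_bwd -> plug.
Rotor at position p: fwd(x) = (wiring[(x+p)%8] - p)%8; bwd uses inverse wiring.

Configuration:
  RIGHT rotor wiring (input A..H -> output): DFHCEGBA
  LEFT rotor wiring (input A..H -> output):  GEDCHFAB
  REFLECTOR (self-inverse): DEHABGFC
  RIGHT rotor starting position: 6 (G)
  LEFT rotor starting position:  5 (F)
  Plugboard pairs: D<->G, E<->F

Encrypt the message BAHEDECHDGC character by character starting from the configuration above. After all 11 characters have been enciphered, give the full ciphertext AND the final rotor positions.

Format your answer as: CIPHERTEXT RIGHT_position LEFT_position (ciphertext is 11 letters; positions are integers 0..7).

Answer: DFCABBBGGEE 1 7

Derivation:
Char 1 ('B'): step: R->7, L=5; B->plug->B->R->E->L->H->refl->C->L'->H->R'->G->plug->D
Char 2 ('A'): step: R->0, L->6 (L advanced); A->plug->A->R->D->L->G->refl->F->L'->E->R'->E->plug->F
Char 3 ('H'): step: R->1, L=6; H->plug->H->R->C->L->A->refl->D->L'->B->R'->C->plug->C
Char 4 ('E'): step: R->2, L=6; E->plug->F->R->G->L->B->refl->E->L'->F->R'->A->plug->A
Char 5 ('D'): step: R->3, L=6; D->plug->G->R->C->L->A->refl->D->L'->B->R'->B->plug->B
Char 6 ('E'): step: R->4, L=6; E->plug->F->R->B->L->D->refl->A->L'->C->R'->B->plug->B
Char 7 ('C'): step: R->5, L=6; C->plug->C->R->D->L->G->refl->F->L'->E->R'->B->plug->B
Char 8 ('H'): step: R->6, L=6; H->plug->H->R->A->L->C->refl->H->L'->H->R'->D->plug->G
Char 9 ('D'): step: R->7, L=6; D->plug->G->R->H->L->H->refl->C->L'->A->R'->D->plug->G
Char 10 ('G'): step: R->0, L->7 (L advanced); G->plug->D->R->C->L->F->refl->G->L'->G->R'->F->plug->E
Char 11 ('C'): step: R->1, L=7; C->plug->C->R->B->L->H->refl->C->L'->A->R'->F->plug->E
Final: ciphertext=DFCABBBGGEE, RIGHT=1, LEFT=7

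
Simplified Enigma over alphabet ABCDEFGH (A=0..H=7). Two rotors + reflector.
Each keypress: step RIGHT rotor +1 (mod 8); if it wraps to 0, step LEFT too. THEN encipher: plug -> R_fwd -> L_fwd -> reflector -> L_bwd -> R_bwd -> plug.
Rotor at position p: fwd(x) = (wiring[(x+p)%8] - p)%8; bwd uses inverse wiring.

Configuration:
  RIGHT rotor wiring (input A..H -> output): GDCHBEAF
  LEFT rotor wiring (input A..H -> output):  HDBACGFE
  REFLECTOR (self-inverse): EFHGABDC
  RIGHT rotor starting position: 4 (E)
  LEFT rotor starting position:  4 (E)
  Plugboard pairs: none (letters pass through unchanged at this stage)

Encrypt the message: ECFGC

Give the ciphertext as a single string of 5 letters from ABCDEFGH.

Char 1 ('E'): step: R->5, L=4; E->plug->E->R->G->L->F->refl->B->L'->C->R'->G->plug->G
Char 2 ('C'): step: R->6, L=4; C->plug->C->R->A->L->G->refl->D->L'->E->R'->E->plug->E
Char 3 ('F'): step: R->7, L=4; F->plug->F->R->C->L->B->refl->F->L'->G->R'->A->plug->A
Char 4 ('G'): step: R->0, L->5 (L advanced); G->plug->G->R->A->L->B->refl->F->L'->H->R'->D->plug->D
Char 5 ('C'): step: R->1, L=5; C->plug->C->R->G->L->D->refl->G->L'->E->R'->G->plug->G

Answer: GEADG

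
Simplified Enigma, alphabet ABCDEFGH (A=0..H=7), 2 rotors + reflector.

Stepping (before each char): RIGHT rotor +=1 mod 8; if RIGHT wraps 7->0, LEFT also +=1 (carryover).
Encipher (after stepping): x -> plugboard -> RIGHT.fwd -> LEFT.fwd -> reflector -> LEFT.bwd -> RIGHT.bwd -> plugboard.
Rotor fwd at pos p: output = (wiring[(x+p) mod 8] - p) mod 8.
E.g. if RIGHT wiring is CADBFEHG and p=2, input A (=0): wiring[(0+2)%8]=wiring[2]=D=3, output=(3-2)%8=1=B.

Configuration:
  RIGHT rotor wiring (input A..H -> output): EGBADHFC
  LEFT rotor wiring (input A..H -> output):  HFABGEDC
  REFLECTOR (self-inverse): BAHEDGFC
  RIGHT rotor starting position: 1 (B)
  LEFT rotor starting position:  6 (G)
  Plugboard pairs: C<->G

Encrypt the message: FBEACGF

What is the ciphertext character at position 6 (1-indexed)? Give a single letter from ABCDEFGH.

Char 1 ('F'): step: R->2, L=6; F->plug->F->R->A->L->F->refl->G->L'->H->R'->A->plug->A
Char 2 ('B'): step: R->3, L=6; B->plug->B->R->A->L->F->refl->G->L'->H->R'->E->plug->E
Char 3 ('E'): step: R->4, L=6; E->plug->E->R->A->L->F->refl->G->L'->H->R'->A->plug->A
Char 4 ('A'): step: R->5, L=6; A->plug->A->R->C->L->B->refl->A->L'->G->R'->H->plug->H
Char 5 ('C'): step: R->6, L=6; C->plug->G->R->F->L->D->refl->E->L'->B->R'->H->plug->H
Char 6 ('G'): step: R->7, L=6; G->plug->C->R->H->L->G->refl->F->L'->A->R'->G->plug->C

C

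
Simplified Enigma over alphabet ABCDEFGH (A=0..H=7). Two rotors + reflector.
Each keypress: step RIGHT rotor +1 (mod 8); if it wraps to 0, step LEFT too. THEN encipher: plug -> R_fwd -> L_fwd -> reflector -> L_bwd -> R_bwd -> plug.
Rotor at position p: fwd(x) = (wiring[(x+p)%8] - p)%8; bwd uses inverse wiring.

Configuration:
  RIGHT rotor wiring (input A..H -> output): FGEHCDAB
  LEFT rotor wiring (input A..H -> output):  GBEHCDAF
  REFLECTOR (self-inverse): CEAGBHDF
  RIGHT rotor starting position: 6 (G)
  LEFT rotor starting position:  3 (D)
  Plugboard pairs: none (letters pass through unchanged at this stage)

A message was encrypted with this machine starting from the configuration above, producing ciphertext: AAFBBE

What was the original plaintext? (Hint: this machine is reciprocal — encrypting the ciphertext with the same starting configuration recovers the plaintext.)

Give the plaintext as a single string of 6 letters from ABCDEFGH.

Char 1 ('A'): step: R->7, L=3; A->plug->A->R->C->L->A->refl->C->L'->E->R'->G->plug->G
Char 2 ('A'): step: R->0, L->4 (L advanced); A->plug->A->R->F->L->F->refl->H->L'->B->R'->H->plug->H
Char 3 ('F'): step: R->1, L=4; F->plug->F->R->H->L->D->refl->G->L'->A->R'->G->plug->G
Char 4 ('B'): step: R->2, L=4; B->plug->B->R->F->L->F->refl->H->L'->B->R'->D->plug->D
Char 5 ('B'): step: R->3, L=4; B->plug->B->R->H->L->D->refl->G->L'->A->R'->C->plug->C
Char 6 ('E'): step: R->4, L=4; E->plug->E->R->B->L->H->refl->F->L'->F->R'->D->plug->D

Answer: GHGDCD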